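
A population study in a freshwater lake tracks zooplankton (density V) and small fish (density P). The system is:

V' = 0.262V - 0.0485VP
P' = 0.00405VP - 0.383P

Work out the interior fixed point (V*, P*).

Set dP/dt = 0 with P > 0: 0.00405V - 0.383 = 0, so V* = 0.383/0.00405 = 94.6.
Set dV/dt = 0 with V > 0: 0.262 - 0.0485P = 0, so P* = 0.262/0.0485 = 5.4.

V* ≈ 94.6, P* ≈ 5.4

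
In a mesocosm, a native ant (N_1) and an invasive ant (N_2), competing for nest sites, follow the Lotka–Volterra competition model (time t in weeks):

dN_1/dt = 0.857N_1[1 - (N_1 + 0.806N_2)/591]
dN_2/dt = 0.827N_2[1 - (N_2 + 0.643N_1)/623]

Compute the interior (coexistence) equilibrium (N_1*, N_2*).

Setting both brackets to zero gives the nullclines N_1 + 0.806N_2 = 591 and 0.643N_1 + N_2 = 623.
Substituting N_2 = 623 - 0.643N_1 into the first: N_1(1 - 0.806·0.643) = 591 - 0.806·623.
So N_1* = 88.9/0.482 = 184, and then N_2* = 623 - 0.643·184 = 504.

N_1* ≈ 184, N_2* ≈ 504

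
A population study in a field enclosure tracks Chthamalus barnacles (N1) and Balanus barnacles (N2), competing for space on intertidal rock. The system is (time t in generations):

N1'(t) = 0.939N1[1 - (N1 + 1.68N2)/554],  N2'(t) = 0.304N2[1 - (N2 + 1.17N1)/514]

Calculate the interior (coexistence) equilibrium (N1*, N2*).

N1* ≈ 321, N2* ≈ 139

Setting both brackets to zero gives the nullclines N1 + 1.68N2 = 554 and 1.17N1 + N2 = 514.
Substituting N2 = 514 - 1.17N1 into the first: N1(1 - 1.68·1.17) = 554 - 1.68·514.
So N1* = -310/-0.966 = 321, and then N2* = 514 - 1.17·321 = 139.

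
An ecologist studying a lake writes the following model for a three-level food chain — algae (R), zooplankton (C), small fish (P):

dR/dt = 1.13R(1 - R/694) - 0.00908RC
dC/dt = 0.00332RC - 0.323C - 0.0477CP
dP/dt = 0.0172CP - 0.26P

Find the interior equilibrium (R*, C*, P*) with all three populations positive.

From dP/dt = 0: 0.0172C* = 0.26, so C* = 15.1.
From dR/dt = 0: 1.13(1 - R*/694) = 0.00908·15.1, giving R* = 694·(1 - 0.121) = 610.
From dC/dt = 0: 0.00332·610 - 0.323 = 0.0477P*, so P* = 1.7/0.0477 = 35.7.

R* ≈ 610, C* ≈ 15.1, P* ≈ 35.7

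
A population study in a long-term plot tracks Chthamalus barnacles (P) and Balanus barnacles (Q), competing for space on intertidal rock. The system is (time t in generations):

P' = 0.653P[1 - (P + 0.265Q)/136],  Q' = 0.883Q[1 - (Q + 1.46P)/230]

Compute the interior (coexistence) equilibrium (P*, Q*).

P* ≈ 122, Q* ≈ 51.3

Setting both brackets to zero gives the nullclines P + 0.265Q = 136 and 1.46P + Q = 230.
Substituting Q = 230 - 1.46P into the first: P(1 - 0.265·1.46) = 136 - 0.265·230.
So P* = 75/0.613 = 122, and then Q* = 230 - 1.46·122 = 51.3.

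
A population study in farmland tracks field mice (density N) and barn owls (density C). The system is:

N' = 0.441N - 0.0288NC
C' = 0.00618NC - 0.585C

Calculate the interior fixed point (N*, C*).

N* ≈ 94.7, C* ≈ 15.3

Set dC/dt = 0 with C > 0: 0.00618N - 0.585 = 0, so N* = 0.585/0.00618 = 94.7.
Set dN/dt = 0 with N > 0: 0.441 - 0.0288C = 0, so C* = 0.441/0.0288 = 15.3.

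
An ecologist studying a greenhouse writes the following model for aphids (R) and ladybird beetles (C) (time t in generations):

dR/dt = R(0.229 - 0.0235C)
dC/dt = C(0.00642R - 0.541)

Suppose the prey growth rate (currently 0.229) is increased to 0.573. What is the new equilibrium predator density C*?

C* ≈ 24.4

At the interior fixed point, setting dR/dt = 0 with R > 0 fixes C* = (prey growth rate)/(RC coefficient) — independent of the other coefficients.
With the change, C* = 0.573/0.0235 = 24.4; it rises from 9.74.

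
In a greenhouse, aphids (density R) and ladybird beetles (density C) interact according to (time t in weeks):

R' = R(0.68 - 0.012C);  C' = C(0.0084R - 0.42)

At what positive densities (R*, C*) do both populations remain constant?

Set dC/dt = 0 with C > 0: 0.0084R - 0.42 = 0, so R* = 0.42/0.0084 = 50.
Set dR/dt = 0 with R > 0: 0.68 - 0.012C = 0, so C* = 0.68/0.012 = 56.7.

R* ≈ 50, C* ≈ 56.7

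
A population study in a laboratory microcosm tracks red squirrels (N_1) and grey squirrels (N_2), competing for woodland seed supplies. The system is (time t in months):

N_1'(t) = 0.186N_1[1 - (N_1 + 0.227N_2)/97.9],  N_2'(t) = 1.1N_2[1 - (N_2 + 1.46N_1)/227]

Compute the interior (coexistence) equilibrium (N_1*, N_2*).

N_1* ≈ 69.4, N_2* ≈ 126

Setting both brackets to zero gives the nullclines N_1 + 0.227N_2 = 97.9 and 1.46N_1 + N_2 = 227.
Substituting N_2 = 227 - 1.46N_1 into the first: N_1(1 - 0.227·1.46) = 97.9 - 0.227·227.
So N_1* = 46.4/0.669 = 69.4, and then N_2* = 227 - 1.46·69.4 = 126.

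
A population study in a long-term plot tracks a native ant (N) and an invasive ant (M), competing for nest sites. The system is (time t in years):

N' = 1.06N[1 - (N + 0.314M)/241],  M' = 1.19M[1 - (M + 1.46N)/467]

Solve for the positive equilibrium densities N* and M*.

Setting both brackets to zero gives the nullclines N + 0.314M = 241 and 1.46N + M = 467.
Substituting M = 467 - 1.46N into the first: N(1 - 0.314·1.46) = 241 - 0.314·467.
So N* = 94.4/0.542 = 174, and then M* = 467 - 1.46·174 = 213.

N* ≈ 174, M* ≈ 213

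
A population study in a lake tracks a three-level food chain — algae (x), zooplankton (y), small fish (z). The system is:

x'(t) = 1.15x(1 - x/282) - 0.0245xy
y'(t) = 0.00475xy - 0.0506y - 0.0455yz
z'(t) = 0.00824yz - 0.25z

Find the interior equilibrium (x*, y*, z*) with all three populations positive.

From dz/dt = 0: 0.00824y* = 0.25, so y* = 30.3.
From dx/dt = 0: 1.15(1 - x*/282) = 0.0245·30.3, giving x* = 282·(1 - 0.646) = 99.7.
From dy/dt = 0: 0.00475·99.7 - 0.0506 = 0.0455z*, so z* = 0.423/0.0455 = 9.3.

x* ≈ 99.7, y* ≈ 30.3, z* ≈ 9.3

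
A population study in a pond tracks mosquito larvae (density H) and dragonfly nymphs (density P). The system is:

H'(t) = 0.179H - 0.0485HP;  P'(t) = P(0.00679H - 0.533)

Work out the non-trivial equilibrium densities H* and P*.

Set dP/dt = 0 with P > 0: 0.00679H - 0.533 = 0, so H* = 0.533/0.00679 = 78.5.
Set dH/dt = 0 with H > 0: 0.179 - 0.0485P = 0, so P* = 0.179/0.0485 = 3.69.

H* ≈ 78.5, P* ≈ 3.69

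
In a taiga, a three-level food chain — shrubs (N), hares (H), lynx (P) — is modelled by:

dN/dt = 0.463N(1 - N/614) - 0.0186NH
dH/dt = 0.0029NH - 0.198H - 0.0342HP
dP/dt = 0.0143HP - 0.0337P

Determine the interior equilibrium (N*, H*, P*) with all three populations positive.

N* ≈ 556, H* ≈ 2.36, P* ≈ 41.3

From dP/dt = 0: 0.0143H* = 0.0337, so H* = 2.36.
From dN/dt = 0: 0.463(1 - N*/614) = 0.0186·2.36, giving N* = 614·(1 - 0.0947) = 556.
From dH/dt = 0: 0.0029·556 - 0.198 = 0.0342P*, so P* = 1.41/0.0342 = 41.3.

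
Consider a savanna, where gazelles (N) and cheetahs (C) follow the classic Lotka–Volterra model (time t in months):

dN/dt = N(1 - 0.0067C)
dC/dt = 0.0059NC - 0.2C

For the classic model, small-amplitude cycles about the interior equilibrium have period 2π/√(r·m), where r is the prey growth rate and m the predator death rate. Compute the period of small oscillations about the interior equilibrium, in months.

Here r = 1 and m = 0.2, so r·m = 0.2.
ω = √0.2 = 0.447 per month, hence T = 2π/ω ≈ 14 months.

T ≈ 14 months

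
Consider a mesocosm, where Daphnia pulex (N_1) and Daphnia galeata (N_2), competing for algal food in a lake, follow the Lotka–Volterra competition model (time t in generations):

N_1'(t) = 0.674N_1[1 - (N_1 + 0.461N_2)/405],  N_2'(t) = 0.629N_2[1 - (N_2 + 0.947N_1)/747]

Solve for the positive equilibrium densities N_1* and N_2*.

Setting both brackets to zero gives the nullclines N_1 + 0.461N_2 = 405 and 0.947N_1 + N_2 = 747.
Substituting N_2 = 747 - 0.947N_1 into the first: N_1(1 - 0.461·0.947) = 405 - 0.461·747.
So N_1* = 60.6/0.563 = 108, and then N_2* = 747 - 0.947·108 = 645.

N_1* ≈ 108, N_2* ≈ 645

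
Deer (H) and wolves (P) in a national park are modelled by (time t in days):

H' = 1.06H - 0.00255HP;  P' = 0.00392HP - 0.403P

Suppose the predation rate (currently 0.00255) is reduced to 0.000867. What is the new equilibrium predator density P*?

P* ≈ 1220

At the interior fixed point, setting dH/dt = 0 with H > 0 fixes P* = (prey growth rate)/(HP coefficient) — independent of the other coefficients.
With the change, P* = 1.06/0.000867 = 1220; it rises from 416.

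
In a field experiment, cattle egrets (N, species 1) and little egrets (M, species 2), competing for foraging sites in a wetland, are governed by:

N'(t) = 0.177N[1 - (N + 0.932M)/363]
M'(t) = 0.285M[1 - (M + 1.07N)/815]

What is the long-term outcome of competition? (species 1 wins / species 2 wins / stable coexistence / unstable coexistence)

species 2 excludes species 1

Compare the nullcline intercepts: K1/α12 = 363/0.932 = 389 < K2 = 815; K2/α21 = 815/1.07 = 762 > K1 = 363.
Since the inequalities point opposite ways, species 2 can invade but species 1 cannot.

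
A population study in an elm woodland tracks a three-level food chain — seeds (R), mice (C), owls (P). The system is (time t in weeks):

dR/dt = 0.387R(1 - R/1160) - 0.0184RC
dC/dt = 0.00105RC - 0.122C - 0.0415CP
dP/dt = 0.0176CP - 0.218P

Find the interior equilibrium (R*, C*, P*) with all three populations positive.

From dP/dt = 0: 0.0176C* = 0.218, so C* = 12.4.
From dR/dt = 0: 0.387(1 - R*/1160) = 0.0184·12.4, giving R* = 1160·(1 - 0.589) = 477.
From dC/dt = 0: 0.00105·477 - 0.122 = 0.0415P*, so P* = 0.379/0.0415 = 9.13.

R* ≈ 477, C* ≈ 12.4, P* ≈ 9.13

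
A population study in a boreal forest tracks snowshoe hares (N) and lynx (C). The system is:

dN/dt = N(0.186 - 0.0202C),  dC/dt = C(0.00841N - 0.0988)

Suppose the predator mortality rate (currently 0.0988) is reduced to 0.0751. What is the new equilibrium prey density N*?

N* ≈ 8.93

At the interior fixed point, setting dC/dt = 0 with C > 0 fixes N* = (predator death rate)/(NC coefficient) — independent of the other coefficients.
With the change, N* = 0.0751/0.00841 = 8.93; it falls from 11.7.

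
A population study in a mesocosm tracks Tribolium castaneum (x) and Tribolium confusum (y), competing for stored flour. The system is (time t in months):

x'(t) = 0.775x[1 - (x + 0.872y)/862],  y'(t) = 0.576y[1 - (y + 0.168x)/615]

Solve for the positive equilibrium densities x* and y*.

x* ≈ 382, y* ≈ 551

Setting both brackets to zero gives the nullclines x + 0.872y = 862 and 0.168x + y = 615.
Substituting y = 615 - 0.168x into the first: x(1 - 0.872·0.168) = 862 - 0.872·615.
So x* = 326/0.854 = 382, and then y* = 615 - 0.168·382 = 551.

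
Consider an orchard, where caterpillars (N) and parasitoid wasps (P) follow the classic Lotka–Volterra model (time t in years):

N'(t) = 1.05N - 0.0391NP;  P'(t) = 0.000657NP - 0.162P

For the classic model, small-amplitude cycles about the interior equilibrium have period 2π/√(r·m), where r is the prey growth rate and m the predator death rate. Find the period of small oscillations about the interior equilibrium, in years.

Here r = 1.05 and m = 0.162, so r·m = 0.17.
ω = √0.17 = 0.412 per year, hence T = 2π/ω ≈ 15.2 years.

T ≈ 15.2 years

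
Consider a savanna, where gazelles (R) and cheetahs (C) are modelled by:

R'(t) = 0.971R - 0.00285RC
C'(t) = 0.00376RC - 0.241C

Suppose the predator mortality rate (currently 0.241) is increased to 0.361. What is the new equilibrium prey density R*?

At the interior fixed point, setting dC/dt = 0 with C > 0 fixes R* = (predator death rate)/(RC coefficient) — independent of the other coefficients.
With the change, R* = 0.361/0.00376 = 96; it rises from 64.1.

R* ≈ 96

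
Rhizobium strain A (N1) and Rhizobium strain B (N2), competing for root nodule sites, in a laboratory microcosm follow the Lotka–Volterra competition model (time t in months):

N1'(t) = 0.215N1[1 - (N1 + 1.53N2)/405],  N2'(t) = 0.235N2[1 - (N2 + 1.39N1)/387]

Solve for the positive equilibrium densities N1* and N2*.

N1* ≈ 166, N2* ≈ 156

Setting both brackets to zero gives the nullclines N1 + 1.53N2 = 405 and 1.39N1 + N2 = 387.
Substituting N2 = 387 - 1.39N1 into the first: N1(1 - 1.53·1.39) = 405 - 1.53·387.
So N1* = -187/-1.13 = 166, and then N2* = 387 - 1.39·166 = 156.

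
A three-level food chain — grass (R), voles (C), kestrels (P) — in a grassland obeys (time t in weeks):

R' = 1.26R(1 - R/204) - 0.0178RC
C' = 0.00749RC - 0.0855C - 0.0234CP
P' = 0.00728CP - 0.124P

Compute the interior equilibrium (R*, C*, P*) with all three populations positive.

R* ≈ 155, C* ≈ 17, P* ≈ 45.9

From dP/dt = 0: 0.00728C* = 0.124, so C* = 17.
From dR/dt = 0: 1.26(1 - R*/204) = 0.0178·17, giving R* = 204·(1 - 0.241) = 155.
From dC/dt = 0: 0.00749·155 - 0.0855 = 0.0234P*, so P* = 1.07/0.0234 = 45.9.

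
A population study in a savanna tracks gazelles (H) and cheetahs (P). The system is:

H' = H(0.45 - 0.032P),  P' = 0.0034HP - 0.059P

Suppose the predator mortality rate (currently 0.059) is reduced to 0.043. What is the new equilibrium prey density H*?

H* ≈ 12.6

At the interior fixed point, setting dP/dt = 0 with P > 0 fixes H* = (predator death rate)/(HP coefficient) — independent of the other coefficients.
With the change, H* = 0.043/0.0034 = 12.6; it falls from 17.4.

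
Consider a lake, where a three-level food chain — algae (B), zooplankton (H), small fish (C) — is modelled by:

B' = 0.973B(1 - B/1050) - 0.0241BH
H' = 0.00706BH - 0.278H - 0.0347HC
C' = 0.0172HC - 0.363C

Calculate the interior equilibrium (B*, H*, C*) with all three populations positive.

From dC/dt = 0: 0.0172H* = 0.363, so H* = 21.1.
From dB/dt = 0: 0.973(1 - B*/1050) = 0.0241·21.1, giving B* = 1050·(1 - 0.523) = 501.
From dH/dt = 0: 0.00706·501 - 0.278 = 0.0347C*, so C* = 3.26/0.0347 = 93.9.

B* ≈ 501, H* ≈ 21.1, C* ≈ 93.9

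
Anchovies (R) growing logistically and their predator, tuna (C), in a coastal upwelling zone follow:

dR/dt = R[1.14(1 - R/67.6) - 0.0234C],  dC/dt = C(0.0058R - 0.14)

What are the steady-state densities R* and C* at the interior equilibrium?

From dC/dt = 0 with C > 0: 0.0058R* = 0.14, so R* = 24.1.
Substitute into dR/dt = 0: 1.14(1 - 24.1/67.6) = 0.0234C*.
The bracket is 0.643, giving C* = 0.733/0.0234 = 31.3.

R* ≈ 24.1, C* ≈ 31.3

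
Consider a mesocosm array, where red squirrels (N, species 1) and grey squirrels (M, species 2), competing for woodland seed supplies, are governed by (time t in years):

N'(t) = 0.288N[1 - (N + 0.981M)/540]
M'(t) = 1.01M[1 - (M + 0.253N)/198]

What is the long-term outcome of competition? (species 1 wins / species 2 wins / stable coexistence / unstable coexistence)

stable coexistence

Compare the nullcline intercepts: K1/α12 = 540/0.981 = 550 > K2 = 198; K2/α21 = 198/0.253 = 783 > K1 = 540.
Since both inequalities hold, each species can invade when rare, so the interior equilibrium is stable.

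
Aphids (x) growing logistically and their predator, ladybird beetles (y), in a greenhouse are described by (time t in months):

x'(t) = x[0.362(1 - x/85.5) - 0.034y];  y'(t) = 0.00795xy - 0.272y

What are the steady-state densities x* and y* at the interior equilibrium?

From dy/dt = 0 with y > 0: 0.00795x* = 0.272, so x* = 34.2.
Substitute into dx/dt = 0: 0.362(1 - 34.2/85.5) = 0.034y*.
The bracket is 0.6, giving y* = 0.217/0.034 = 6.39.

x* ≈ 34.2, y* ≈ 6.39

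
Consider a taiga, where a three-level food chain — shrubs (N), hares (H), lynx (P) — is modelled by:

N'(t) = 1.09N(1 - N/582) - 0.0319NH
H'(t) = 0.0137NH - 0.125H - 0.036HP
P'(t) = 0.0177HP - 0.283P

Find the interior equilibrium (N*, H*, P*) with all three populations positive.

From dP/dt = 0: 0.0177H* = 0.283, so H* = 16.
From dN/dt = 0: 1.09(1 - N*/582) = 0.0319·16, giving N* = 582·(1 - 0.468) = 310.
From dH/dt = 0: 0.0137·310 - 0.125 = 0.036P*, so P* = 4.12/0.036 = 114.

N* ≈ 310, H* ≈ 16, P* ≈ 114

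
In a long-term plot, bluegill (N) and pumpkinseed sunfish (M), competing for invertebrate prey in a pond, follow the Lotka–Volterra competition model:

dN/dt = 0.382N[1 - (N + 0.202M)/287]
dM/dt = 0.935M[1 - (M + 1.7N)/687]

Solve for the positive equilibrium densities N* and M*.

N* ≈ 226, M* ≈ 303

Setting both brackets to zero gives the nullclines N + 0.202M = 287 and 1.7N + M = 687.
Substituting M = 687 - 1.7N into the first: N(1 - 0.202·1.7) = 287 - 0.202·687.
So N* = 148/0.657 = 226, and then M* = 687 - 1.7·226 = 303.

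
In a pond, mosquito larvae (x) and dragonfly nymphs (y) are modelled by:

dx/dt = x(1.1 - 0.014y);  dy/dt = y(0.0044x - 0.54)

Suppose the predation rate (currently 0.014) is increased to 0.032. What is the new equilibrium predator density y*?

At the interior fixed point, setting dx/dt = 0 with x > 0 fixes y* = (prey growth rate)/(xy coefficient) — independent of the other coefficients.
With the change, y* = 1.1/0.032 = 34.4; it falls from 78.6.

y* ≈ 34.4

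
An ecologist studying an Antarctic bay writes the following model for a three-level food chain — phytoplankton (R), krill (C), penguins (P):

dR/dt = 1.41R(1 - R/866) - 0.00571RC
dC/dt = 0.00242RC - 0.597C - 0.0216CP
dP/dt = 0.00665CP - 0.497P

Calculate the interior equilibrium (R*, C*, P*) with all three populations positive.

From dP/dt = 0: 0.00665C* = 0.497, so C* = 74.7.
From dR/dt = 0: 1.41(1 - R*/866) = 0.00571·74.7, giving R* = 866·(1 - 0.303) = 604.
From dC/dt = 0: 0.00242·604 - 0.597 = 0.0216P*, so P* = 0.864/0.0216 = 40.

R* ≈ 604, C* ≈ 74.7, P* ≈ 40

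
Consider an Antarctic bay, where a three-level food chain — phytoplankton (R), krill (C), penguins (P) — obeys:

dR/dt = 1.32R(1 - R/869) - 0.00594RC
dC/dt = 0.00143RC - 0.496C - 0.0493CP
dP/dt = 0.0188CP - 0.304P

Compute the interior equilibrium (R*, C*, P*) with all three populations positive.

R* ≈ 806, C* ≈ 16.2, P* ≈ 13.3

From dP/dt = 0: 0.0188C* = 0.304, so C* = 16.2.
From dR/dt = 0: 1.32(1 - R*/869) = 0.00594·16.2, giving R* = 869·(1 - 0.0728) = 806.
From dC/dt = 0: 0.00143·806 - 0.496 = 0.0493P*, so P* = 0.656/0.0493 = 13.3.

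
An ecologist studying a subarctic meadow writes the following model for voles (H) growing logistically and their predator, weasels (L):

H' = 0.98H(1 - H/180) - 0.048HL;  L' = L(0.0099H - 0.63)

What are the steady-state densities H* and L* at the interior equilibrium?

H* ≈ 63.6, L* ≈ 13.2

From dL/dt = 0 with L > 0: 0.0099H* = 0.63, so H* = 63.6.
Substitute into dH/dt = 0: 0.98(1 - 63.6/180) = 0.048L*.
The bracket is 0.646, giving L* = 0.634/0.048 = 13.2.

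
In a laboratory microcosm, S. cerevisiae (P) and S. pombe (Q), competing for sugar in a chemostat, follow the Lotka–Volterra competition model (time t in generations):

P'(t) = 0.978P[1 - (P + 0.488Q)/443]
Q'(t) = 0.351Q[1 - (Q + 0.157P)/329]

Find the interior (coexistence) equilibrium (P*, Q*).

P* ≈ 306, Q* ≈ 281

Setting both brackets to zero gives the nullclines P + 0.488Q = 443 and 0.157P + Q = 329.
Substituting Q = 329 - 0.157P into the first: P(1 - 0.488·0.157) = 443 - 0.488·329.
So P* = 282/0.923 = 306, and then Q* = 329 - 0.157·306 = 281.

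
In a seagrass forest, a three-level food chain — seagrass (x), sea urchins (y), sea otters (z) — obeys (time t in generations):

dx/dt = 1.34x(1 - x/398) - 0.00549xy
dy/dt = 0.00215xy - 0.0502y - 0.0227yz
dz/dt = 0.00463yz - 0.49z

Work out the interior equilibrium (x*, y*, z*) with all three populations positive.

From dz/dt = 0: 0.00463y* = 0.49, so y* = 106.
From dx/dt = 0: 1.34(1 - x*/398) = 0.00549·106, giving x* = 398·(1 - 0.434) = 225.
From dy/dt = 0: 0.00215·225 - 0.0502 = 0.0227z*, so z* = 0.434/0.0227 = 19.1.

x* ≈ 225, y* ≈ 106, z* ≈ 19.1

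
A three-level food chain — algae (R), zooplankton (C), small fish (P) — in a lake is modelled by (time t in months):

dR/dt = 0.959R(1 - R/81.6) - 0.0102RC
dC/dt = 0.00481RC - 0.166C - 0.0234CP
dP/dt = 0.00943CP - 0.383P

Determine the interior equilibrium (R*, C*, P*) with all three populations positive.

From dP/dt = 0: 0.00943C* = 0.383, so C* = 40.6.
From dR/dt = 0: 0.959(1 - R*/81.6) = 0.0102·40.6, giving R* = 81.6·(1 - 0.432) = 46.4.
From dC/dt = 0: 0.00481·46.4 - 0.166 = 0.0234P*, so P* = 0.0569/0.0234 = 2.43.

R* ≈ 46.4, C* ≈ 40.6, P* ≈ 2.43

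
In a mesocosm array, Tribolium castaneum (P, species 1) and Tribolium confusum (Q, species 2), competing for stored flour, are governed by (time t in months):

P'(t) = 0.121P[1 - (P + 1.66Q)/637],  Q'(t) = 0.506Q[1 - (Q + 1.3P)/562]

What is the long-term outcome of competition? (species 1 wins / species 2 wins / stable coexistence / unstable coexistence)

Compare the nullcline intercepts: K1/α12 = 637/1.66 = 384 < K2 = 562; K2/α21 = 562/1.3 = 432 < K1 = 637.
Since both are reversed, neither can invade when rare; the interior point is a saddle.

unstable coexistence (outcome depends on initial conditions)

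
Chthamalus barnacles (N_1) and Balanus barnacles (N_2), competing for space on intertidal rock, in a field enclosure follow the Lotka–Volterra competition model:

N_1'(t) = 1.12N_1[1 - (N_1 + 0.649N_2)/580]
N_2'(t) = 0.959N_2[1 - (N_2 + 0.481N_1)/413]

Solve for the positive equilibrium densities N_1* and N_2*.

N_1* ≈ 454, N_2* ≈ 195

Setting both brackets to zero gives the nullclines N_1 + 0.649N_2 = 580 and 0.481N_1 + N_2 = 413.
Substituting N_2 = 413 - 0.481N_1 into the first: N_1(1 - 0.649·0.481) = 580 - 0.649·413.
So N_1* = 312/0.688 = 454, and then N_2* = 413 - 0.481·454 = 195.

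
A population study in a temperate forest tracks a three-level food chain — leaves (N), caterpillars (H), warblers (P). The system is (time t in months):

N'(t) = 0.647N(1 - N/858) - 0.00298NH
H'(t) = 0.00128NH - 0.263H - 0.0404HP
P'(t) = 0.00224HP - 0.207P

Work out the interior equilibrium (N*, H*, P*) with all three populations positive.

From dP/dt = 0: 0.00224H* = 0.207, so H* = 92.4.
From dN/dt = 0: 0.647(1 - N*/858) = 0.00298·92.4, giving N* = 858·(1 - 0.426) = 493.
From dH/dt = 0: 0.00128·493 - 0.263 = 0.0404P*, so P* = 0.368/0.0404 = 9.1.

N* ≈ 493, H* ≈ 92.4, P* ≈ 9.1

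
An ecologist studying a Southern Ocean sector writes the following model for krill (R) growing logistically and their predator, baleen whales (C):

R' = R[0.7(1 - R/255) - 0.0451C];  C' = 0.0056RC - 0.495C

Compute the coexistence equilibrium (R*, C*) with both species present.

From dC/dt = 0 with C > 0: 0.0056R* = 0.495, so R* = 88.4.
Substitute into dR/dt = 0: 0.7(1 - 88.4/255) = 0.0451C*.
The bracket is 0.653, giving C* = 0.457/0.0451 = 10.1.

R* ≈ 88.4, C* ≈ 10.1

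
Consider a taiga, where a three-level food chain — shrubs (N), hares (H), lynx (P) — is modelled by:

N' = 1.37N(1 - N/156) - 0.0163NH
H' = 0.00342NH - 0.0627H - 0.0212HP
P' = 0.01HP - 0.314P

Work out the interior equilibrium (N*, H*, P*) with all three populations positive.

From dP/dt = 0: 0.01H* = 0.314, so H* = 31.4.
From dN/dt = 0: 1.37(1 - N*/156) = 0.0163·31.4, giving N* = 156·(1 - 0.374) = 97.7.
From dH/dt = 0: 0.00342·97.7 - 0.0627 = 0.0212P*, so P* = 0.272/0.0212 = 12.8.

N* ≈ 97.7, H* ≈ 31.4, P* ≈ 12.8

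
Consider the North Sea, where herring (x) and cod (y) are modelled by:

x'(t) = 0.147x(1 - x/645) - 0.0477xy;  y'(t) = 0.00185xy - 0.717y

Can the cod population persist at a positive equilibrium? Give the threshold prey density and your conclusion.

Threshold x = 388; K > 388, so yes, the predator persists.

The predator equation gives dy/dt > 0 only when x > 0.717/0.00185 = 388.
Without the predator, x → K = 645. Since 645 > 388, the predator can invade and persist.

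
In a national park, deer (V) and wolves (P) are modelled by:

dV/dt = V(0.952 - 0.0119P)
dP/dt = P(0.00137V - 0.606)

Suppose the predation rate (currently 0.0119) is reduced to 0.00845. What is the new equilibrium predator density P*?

At the interior fixed point, setting dV/dt = 0 with V > 0 fixes P* = (prey growth rate)/(VP coefficient) — independent of the other coefficients.
With the change, P* = 0.952/0.00845 = 113; it rises from 80.

P* ≈ 113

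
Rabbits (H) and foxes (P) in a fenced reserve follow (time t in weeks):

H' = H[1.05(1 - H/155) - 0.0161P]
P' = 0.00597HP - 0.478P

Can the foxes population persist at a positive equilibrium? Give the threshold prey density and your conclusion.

Threshold H = 80.1; K > 80.1, so yes, the predator persists.

The predator equation gives dP/dt > 0 only when H > 0.478/0.00597 = 80.1.
Without the predator, H → K = 155. Since 155 > 80.1, the predator can invade and persist.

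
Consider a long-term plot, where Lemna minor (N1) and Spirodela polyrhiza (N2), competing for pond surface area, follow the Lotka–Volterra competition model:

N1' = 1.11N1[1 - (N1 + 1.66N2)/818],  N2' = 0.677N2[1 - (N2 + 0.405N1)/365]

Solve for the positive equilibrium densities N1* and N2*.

N1* ≈ 647, N2* ≈ 103

Setting both brackets to zero gives the nullclines N1 + 1.66N2 = 818 and 0.405N1 + N2 = 365.
Substituting N2 = 365 - 0.405N1 into the first: N1(1 - 1.66·0.405) = 818 - 1.66·365.
So N1* = 212/0.328 = 647, and then N2* = 365 - 0.405·647 = 103.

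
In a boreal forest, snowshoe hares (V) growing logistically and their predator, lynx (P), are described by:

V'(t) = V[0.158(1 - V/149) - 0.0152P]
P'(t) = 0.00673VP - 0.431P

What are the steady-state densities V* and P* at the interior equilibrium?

V* ≈ 64, P* ≈ 5.93

From dP/dt = 0 with P > 0: 0.00673V* = 0.431, so V* = 64.
Substitute into dV/dt = 0: 0.158(1 - 64/149) = 0.0152P*.
The bracket is 0.57, giving P* = 0.0901/0.0152 = 5.93.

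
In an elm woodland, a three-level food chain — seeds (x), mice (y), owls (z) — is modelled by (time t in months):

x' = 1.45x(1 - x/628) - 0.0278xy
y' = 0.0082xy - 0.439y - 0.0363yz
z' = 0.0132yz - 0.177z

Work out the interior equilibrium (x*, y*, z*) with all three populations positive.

From dz/dt = 0: 0.0132y* = 0.177, so y* = 13.4.
From dx/dt = 0: 1.45(1 - x*/628) = 0.0278·13.4, giving x* = 628·(1 - 0.257) = 467.
From dy/dt = 0: 0.0082·467 - 0.439 = 0.0363z*, so z* = 3.39/0.0363 = 93.3.

x* ≈ 467, y* ≈ 13.4, z* ≈ 93.3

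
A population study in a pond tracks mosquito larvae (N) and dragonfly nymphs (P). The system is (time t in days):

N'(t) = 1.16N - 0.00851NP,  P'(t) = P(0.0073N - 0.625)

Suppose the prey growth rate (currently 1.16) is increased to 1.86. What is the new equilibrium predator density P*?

At the interior fixed point, setting dN/dt = 0 with N > 0 fixes P* = (prey growth rate)/(NP coefficient) — independent of the other coefficients.
With the change, P* = 1.86/0.00851 = 219; it rises from 136.

P* ≈ 219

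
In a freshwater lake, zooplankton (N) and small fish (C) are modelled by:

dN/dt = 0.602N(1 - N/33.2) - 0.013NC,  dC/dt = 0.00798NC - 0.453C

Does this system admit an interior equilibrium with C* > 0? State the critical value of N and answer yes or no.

Threshold N = 56.8; K < 56.8, so no, the predator goes extinct.

The predator equation gives dC/dt > 0 only when N > 0.453/0.00798 = 56.8.
Without the predator, N → K = 33.2. Since 33.2 < 56.8, the predator cannot invade.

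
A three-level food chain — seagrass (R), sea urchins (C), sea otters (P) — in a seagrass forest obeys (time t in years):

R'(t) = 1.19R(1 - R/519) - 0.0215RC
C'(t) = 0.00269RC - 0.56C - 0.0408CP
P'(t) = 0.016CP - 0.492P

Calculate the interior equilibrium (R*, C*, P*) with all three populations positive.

R* ≈ 231, C* ≈ 30.8, P* ≈ 1.48

From dP/dt = 0: 0.016C* = 0.492, so C* = 30.8.
From dR/dt = 0: 1.19(1 - R*/519) = 0.0215·30.8, giving R* = 519·(1 - 0.556) = 231.
From dC/dt = 0: 0.00269·231 - 0.56 = 0.0408P*, so P* = 0.0605/0.0408 = 1.48.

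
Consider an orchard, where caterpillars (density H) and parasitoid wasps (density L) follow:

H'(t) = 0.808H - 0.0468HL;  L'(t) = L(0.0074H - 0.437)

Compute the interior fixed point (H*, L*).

Set dL/dt = 0 with L > 0: 0.0074H - 0.437 = 0, so H* = 0.437/0.0074 = 59.1.
Set dH/dt = 0 with H > 0: 0.808 - 0.0468L = 0, so L* = 0.808/0.0468 = 17.3.

H* ≈ 59.1, L* ≈ 17.3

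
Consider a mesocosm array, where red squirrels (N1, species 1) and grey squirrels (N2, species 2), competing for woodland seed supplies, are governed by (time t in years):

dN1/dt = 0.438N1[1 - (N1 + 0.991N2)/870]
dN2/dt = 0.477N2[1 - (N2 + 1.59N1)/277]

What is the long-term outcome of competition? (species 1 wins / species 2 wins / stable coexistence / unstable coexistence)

species 1 excludes species 2

Compare the nullcline intercepts: K1/α12 = 870/0.991 = 878 > K2 = 277; K2/α21 = 277/1.59 = 174 < K1 = 870.
Since the inequalities point opposite ways, species 1 can invade but species 2 cannot.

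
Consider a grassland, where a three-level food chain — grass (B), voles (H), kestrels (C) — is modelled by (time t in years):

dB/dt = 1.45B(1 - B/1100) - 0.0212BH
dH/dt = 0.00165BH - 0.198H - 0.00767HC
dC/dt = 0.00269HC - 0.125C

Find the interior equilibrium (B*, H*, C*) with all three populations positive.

From dC/dt = 0: 0.00269H* = 0.125, so H* = 46.5.
From dB/dt = 0: 1.45(1 - B*/1100) = 0.0212·46.5, giving B* = 1100·(1 - 0.679) = 353.
From dH/dt = 0: 0.00165·353 - 0.198 = 0.00767C*, so C* = 0.384/0.00767 = 50.1.

B* ≈ 353, H* ≈ 46.5, C* ≈ 50.1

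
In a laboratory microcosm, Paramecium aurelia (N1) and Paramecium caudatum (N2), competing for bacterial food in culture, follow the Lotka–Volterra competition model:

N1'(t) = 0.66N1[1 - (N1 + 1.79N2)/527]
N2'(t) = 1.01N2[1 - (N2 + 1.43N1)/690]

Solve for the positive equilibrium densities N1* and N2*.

N1* ≈ 454, N2* ≈ 40.8

Setting both brackets to zero gives the nullclines N1 + 1.79N2 = 527 and 1.43N1 + N2 = 690.
Substituting N2 = 690 - 1.43N1 into the first: N1(1 - 1.79·1.43) = 527 - 1.79·690.
So N1* = -708/-1.56 = 454, and then N2* = 690 - 1.43·454 = 40.8.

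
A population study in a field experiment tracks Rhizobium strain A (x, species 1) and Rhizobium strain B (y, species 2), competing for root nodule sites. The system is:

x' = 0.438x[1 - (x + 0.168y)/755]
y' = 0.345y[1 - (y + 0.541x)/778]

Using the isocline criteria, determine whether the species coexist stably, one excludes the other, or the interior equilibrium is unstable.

stable coexistence

Compare the nullcline intercepts: K1/α12 = 755/0.168 = 4490 > K2 = 778; K2/α21 = 778/0.541 = 1440 > K1 = 755.
Since both inequalities hold, each species can invade when rare, so the interior equilibrium is stable.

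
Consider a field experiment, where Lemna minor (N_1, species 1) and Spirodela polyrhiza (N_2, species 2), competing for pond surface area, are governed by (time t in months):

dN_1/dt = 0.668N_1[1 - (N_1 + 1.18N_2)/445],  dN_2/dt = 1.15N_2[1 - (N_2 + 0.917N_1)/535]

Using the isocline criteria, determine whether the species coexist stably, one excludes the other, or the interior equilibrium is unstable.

Compare the nullcline intercepts: K1/α12 = 445/1.18 = 377 < K2 = 535; K2/α21 = 535/0.917 = 583 > K1 = 445.
Since the inequalities point opposite ways, species 2 can invade but species 1 cannot.

species 2 excludes species 1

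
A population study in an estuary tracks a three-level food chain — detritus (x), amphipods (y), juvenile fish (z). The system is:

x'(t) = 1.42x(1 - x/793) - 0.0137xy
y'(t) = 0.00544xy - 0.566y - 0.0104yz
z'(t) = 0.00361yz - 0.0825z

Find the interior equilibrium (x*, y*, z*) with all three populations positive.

x* ≈ 618, y* ≈ 22.9, z* ≈ 269

From dz/dt = 0: 0.00361y* = 0.0825, so y* = 22.9.
From dx/dt = 0: 1.42(1 - x*/793) = 0.0137·22.9, giving x* = 793·(1 - 0.22) = 618.
From dy/dt = 0: 0.00544·618 - 0.566 = 0.0104z*, so z* = 2.8/0.0104 = 269.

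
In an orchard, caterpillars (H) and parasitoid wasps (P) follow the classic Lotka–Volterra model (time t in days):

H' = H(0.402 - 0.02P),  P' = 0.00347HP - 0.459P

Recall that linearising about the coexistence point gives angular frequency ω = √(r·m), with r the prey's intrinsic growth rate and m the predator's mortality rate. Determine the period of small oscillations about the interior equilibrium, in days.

T ≈ 14.6 days

Here r = 0.402 and m = 0.459, so r·m = 0.185.
ω = √0.185 = 0.43 per day, hence T = 2π/ω ≈ 14.6 days.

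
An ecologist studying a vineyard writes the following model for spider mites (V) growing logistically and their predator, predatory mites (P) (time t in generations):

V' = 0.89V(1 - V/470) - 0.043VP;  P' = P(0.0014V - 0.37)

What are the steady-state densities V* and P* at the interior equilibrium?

V* ≈ 264, P* ≈ 9.06

From dP/dt = 0 with P > 0: 0.0014V* = 0.37, so V* = 264.
Substitute into dV/dt = 0: 0.89(1 - 264/470) = 0.043P*.
The bracket is 0.438, giving P* = 0.39/0.043 = 9.06.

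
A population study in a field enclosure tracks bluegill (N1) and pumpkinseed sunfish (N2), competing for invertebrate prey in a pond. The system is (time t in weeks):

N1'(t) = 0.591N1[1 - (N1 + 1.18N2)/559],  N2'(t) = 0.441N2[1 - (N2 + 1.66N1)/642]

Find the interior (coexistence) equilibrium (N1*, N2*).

Setting both brackets to zero gives the nullclines N1 + 1.18N2 = 559 and 1.66N1 + N2 = 642.
Substituting N2 = 642 - 1.66N1 into the first: N1(1 - 1.18·1.66) = 559 - 1.18·642.
So N1* = -199/-0.959 = 207, and then N2* = 642 - 1.66·207 = 298.

N1* ≈ 207, N2* ≈ 298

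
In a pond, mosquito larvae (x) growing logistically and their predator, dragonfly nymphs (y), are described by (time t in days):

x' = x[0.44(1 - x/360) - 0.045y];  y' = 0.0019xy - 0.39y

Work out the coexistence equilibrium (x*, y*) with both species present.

From dy/dt = 0 with y > 0: 0.0019x* = 0.39, so x* = 205.
Substitute into dx/dt = 0: 0.44(1 - 205/360) = 0.045y*.
The bracket is 0.43, giving y* = 0.189/0.045 = 4.2.

x* ≈ 205, y* ≈ 4.2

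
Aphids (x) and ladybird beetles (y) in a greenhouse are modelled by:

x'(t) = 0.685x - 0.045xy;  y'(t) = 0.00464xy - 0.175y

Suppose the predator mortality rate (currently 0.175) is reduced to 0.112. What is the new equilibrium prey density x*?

At the interior fixed point, setting dy/dt = 0 with y > 0 fixes x* = (predator death rate)/(xy coefficient) — independent of the other coefficients.
With the change, x* = 0.112/0.00464 = 24.1; it falls from 37.7.

x* ≈ 24.1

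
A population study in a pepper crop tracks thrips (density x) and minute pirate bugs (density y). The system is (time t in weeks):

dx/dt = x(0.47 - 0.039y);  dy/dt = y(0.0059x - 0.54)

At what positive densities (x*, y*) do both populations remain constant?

Set dy/dt = 0 with y > 0: 0.0059x - 0.54 = 0, so x* = 0.54/0.0059 = 91.5.
Set dx/dt = 0 with x > 0: 0.47 - 0.039y = 0, so y* = 0.47/0.039 = 12.1.

x* ≈ 91.5, y* ≈ 12.1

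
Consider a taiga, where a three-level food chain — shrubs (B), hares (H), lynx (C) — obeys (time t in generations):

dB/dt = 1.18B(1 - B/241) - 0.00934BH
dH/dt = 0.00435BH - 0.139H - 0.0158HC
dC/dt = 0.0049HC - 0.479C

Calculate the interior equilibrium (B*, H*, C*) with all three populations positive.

From dC/dt = 0: 0.0049H* = 0.479, so H* = 97.8.
From dB/dt = 0: 1.18(1 - B*/241) = 0.00934·97.8, giving B* = 241·(1 - 0.774) = 54.5.
From dH/dt = 0: 0.00435·54.5 - 0.139 = 0.0158C*, so C* = 0.0982/0.0158 = 6.21.

B* ≈ 54.5, H* ≈ 97.8, C* ≈ 6.21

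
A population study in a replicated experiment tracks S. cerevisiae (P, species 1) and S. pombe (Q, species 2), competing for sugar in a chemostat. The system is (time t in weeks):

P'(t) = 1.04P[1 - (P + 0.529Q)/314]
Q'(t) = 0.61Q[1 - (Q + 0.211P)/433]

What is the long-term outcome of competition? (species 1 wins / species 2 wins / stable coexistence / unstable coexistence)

Compare the nullcline intercepts: K1/α12 = 314/0.529 = 594 > K2 = 433; K2/α21 = 433/0.211 = 2050 > K1 = 314.
Since both inequalities hold, each species can invade when rare, so the interior equilibrium is stable.

stable coexistence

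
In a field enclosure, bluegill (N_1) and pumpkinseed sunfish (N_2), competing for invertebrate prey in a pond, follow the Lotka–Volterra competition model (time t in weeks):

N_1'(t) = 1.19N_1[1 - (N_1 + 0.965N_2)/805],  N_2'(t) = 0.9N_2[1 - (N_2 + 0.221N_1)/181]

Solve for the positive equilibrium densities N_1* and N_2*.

N_1* ≈ 801, N_2* ≈ 3.93

Setting both brackets to zero gives the nullclines N_1 + 0.965N_2 = 805 and 0.221N_1 + N_2 = 181.
Substituting N_2 = 181 - 0.221N_1 into the first: N_1(1 - 0.965·0.221) = 805 - 0.965·181.
So N_1* = 630/0.787 = 801, and then N_2* = 181 - 0.221·801 = 3.93.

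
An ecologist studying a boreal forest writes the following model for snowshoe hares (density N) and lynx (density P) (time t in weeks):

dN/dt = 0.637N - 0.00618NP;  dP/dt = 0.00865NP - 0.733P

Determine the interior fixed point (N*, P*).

Set dP/dt = 0 with P > 0: 0.00865N - 0.733 = 0, so N* = 0.733/0.00865 = 84.7.
Set dN/dt = 0 with N > 0: 0.637 - 0.00618P = 0, so P* = 0.637/0.00618 = 103.

N* ≈ 84.7, P* ≈ 103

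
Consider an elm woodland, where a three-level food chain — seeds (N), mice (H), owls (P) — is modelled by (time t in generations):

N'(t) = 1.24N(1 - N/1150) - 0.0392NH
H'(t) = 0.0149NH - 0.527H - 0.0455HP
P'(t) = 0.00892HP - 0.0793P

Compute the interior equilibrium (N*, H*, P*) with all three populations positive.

From dP/dt = 0: 0.00892H* = 0.0793, so H* = 8.89.
From dN/dt = 0: 1.24(1 - N*/1150) = 0.0392·8.89, giving N* = 1150·(1 - 0.281) = 827.
From dH/dt = 0: 0.0149·827 - 0.527 = 0.0455P*, so P* = 11.8/0.0455 = 259.

N* ≈ 827, H* ≈ 8.89, P* ≈ 259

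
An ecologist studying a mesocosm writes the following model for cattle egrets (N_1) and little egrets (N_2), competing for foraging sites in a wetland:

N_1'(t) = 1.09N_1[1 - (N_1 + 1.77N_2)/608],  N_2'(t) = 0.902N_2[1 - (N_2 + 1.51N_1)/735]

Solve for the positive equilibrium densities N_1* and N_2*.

N_1* ≈ 414, N_2* ≈ 109

Setting both brackets to zero gives the nullclines N_1 + 1.77N_2 = 608 and 1.51N_1 + N_2 = 735.
Substituting N_2 = 735 - 1.51N_1 into the first: N_1(1 - 1.77·1.51) = 608 - 1.77·735.
So N_1* = -693/-1.67 = 414, and then N_2* = 735 - 1.51·414 = 109.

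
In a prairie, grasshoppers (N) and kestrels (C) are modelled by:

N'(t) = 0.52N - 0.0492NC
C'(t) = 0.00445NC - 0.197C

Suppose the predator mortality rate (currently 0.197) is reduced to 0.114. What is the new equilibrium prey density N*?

At the interior fixed point, setting dC/dt = 0 with C > 0 fixes N* = (predator death rate)/(NC coefficient) — independent of the other coefficients.
With the change, N* = 0.114/0.00445 = 25.6; it falls from 44.3.

N* ≈ 25.6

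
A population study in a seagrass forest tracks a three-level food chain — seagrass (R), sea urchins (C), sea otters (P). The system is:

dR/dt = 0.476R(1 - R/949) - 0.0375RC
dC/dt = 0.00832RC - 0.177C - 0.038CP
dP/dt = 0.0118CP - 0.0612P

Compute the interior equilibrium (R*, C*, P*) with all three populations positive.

From dP/dt = 0: 0.0118C* = 0.0612, so C* = 5.19.
From dR/dt = 0: 0.476(1 - R*/949) = 0.0375·5.19, giving R* = 949·(1 - 0.409) = 561.
From dC/dt = 0: 0.00832·561 - 0.177 = 0.038P*, so P* = 4.49/0.038 = 118.

R* ≈ 561, C* ≈ 5.19, P* ≈ 118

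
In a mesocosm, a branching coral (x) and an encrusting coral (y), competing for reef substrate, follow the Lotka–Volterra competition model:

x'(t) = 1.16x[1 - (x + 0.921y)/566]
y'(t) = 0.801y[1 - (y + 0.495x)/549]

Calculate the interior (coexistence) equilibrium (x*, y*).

Setting both brackets to zero gives the nullclines x + 0.921y = 566 and 0.495x + y = 549.
Substituting y = 549 - 0.495x into the first: x(1 - 0.921·0.495) = 566 - 0.921·549.
So x* = 60.4/0.544 = 111, and then y* = 549 - 0.495·111 = 494.

x* ≈ 111, y* ≈ 494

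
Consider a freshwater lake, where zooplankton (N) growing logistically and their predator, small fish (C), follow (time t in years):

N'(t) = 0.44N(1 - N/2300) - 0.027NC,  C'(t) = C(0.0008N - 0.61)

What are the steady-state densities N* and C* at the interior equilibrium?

From dC/dt = 0 with C > 0: 0.0008N* = 0.61, so N* = 762.
Substitute into dN/dt = 0: 0.44(1 - 762/2300) = 0.027C*.
The bracket is 0.668, giving C* = 0.294/0.027 = 10.9.

N* ≈ 762, C* ≈ 10.9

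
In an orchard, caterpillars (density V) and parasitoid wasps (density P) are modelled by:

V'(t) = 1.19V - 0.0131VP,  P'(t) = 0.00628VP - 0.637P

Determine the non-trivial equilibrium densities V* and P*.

Set dP/dt = 0 with P > 0: 0.00628V - 0.637 = 0, so V* = 0.637/0.00628 = 101.
Set dV/dt = 0 with V > 0: 1.19 - 0.0131P = 0, so P* = 1.19/0.0131 = 90.8.

V* ≈ 101, P* ≈ 90.8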